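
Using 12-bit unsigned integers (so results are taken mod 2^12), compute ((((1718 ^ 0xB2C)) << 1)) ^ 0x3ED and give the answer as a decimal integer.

2265

1718 = 011010110110
0xB2C = 101100101100
→ ^ → 110110011010 = 3482
→ << 1 (mod 2^12) → 101100110100 = 2868
0x3ED = 001111101101
→ ^ → 100011011001 = 2265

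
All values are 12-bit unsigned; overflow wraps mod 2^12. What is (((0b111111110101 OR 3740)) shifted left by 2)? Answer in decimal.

4084

0b111111110101 = 111111110101
3740 = 111010011100
→ OR → 111111111101 = 4093
→ shifted left by 2 (mod 2^12) → 111111110100 = 4084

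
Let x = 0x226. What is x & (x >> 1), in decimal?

x = 1000100110 = 550
x>>1 = 0100010011
AND  = 0000000010 = 2
(x & (x >> 1) has a 1 wherever x has two consecutive 1 bits.)

2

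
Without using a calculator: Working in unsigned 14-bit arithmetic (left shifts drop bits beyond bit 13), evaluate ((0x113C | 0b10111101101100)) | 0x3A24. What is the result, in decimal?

16252

0x113C = 01000100111100
0b10111101101100 = 10111101101100
→ | → 11111101111100 = 16252
0x3A24 = 11101000100100
→ | → 11111101111100 = 16252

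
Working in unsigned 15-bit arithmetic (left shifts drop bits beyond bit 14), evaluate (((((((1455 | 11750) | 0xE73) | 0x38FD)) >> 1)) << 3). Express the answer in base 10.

1455 = 000010110101111
11750 = 010110111100110
→ | → 010110111101111 = 11759
0xE73 = 000111001110011
→ | → 010111111111111 = 12287
0x38FD = 011100011111101
→ | → 011111111111111 = 16383
→ >> 1 → 001111111111111 = 8191
→ << 3 (mod 2^15) → 111111111111000 = 32760

32760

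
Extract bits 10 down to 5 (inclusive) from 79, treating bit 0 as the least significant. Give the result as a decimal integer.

2

v = 00001001111
Shift right by 5: 000010
Mask low 6 bits: 000010 = 2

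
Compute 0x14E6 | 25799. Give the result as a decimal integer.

29927

0x14E6 = 001010011100110
25799 = 110010011000111
 OR → 111010011100111 = 29927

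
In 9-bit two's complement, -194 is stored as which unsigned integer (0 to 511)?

194 in 9 bits: 011000010
Invert: 100111101
Add 1:  100111110 = 318
(Check: 2^9 - 194 = 512 - 194 = 318.)

318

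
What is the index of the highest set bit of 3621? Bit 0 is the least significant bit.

3621 = 111000100101
The topmost 1 is at position 11 (since 2^11 = 2048 ≤ 3621 < 4096).

11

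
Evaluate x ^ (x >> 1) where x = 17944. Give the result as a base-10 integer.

x = 100011000011000 = 17944
x>>1 = 010001100001100
XOR  = 110010100010100 = 25876
(x ^ (x >> 1) gives the standard binary-reflected Gray code of x.)

25876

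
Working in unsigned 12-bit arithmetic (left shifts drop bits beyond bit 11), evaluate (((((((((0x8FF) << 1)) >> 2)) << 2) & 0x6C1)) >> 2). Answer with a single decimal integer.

48

0x8FF = 100011111111
→ << 1 (mod 2^12) → 000111111110 = 510
→ >> 2 → 000001111111 = 127
→ << 2 (mod 2^12) → 000111111100 = 508
0x6C1 = 011011000001
→ & → 000011000000 = 192
→ >> 2 → 000000110000 = 48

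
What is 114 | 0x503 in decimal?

114 = 00001110010
0x503 = 10100000011
 OR → 10101110011 = 1395

1395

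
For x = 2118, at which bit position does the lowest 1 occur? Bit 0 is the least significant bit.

2118 = 100001000110
Trailing zeros: 1, so the lowest set bit is bit 1 (value 2).

1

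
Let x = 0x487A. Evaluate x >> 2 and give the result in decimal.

4638

0x487A = 100100001111010
shift right by 2 → 001001000011110 = 4638
(equivalently, floor(18554 / 4))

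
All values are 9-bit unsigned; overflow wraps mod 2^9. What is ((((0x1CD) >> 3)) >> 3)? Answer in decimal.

0x1CD = 111001101
→ >> 3 → 000111001 = 57
→ >> 3 → 000000111 = 7

7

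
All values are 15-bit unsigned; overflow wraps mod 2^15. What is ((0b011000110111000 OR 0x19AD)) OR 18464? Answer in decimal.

0b011000110111000 = 011000110111000
0x19AD = 001100110101101
→ OR → 011100110111101 = 14781
18464 = 100100000100000
→ OR → 111100110111101 = 31165

31165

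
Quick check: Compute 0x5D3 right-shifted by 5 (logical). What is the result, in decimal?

0x5D3 = 10111010011
shift right by 5 → 00000101110 = 46
(equivalently, floor(1491 / 32))

46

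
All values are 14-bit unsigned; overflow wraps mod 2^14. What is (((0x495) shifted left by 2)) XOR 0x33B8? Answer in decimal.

8684

0x495 = 00010010010101
→ shifted left by 2 (mod 2^14) → 01001001010100 = 4692
0x33B8 = 11001110111000
→ XOR → 10000111101100 = 8684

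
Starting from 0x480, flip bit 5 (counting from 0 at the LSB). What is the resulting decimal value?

x = 00010010000000
bit 5 is currently 0; toggle it via x ^ (1 << 5) = x ^ 32
→ 00010010100000 = 1184

1184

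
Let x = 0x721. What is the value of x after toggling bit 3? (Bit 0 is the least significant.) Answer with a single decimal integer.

x = 11100100001
bit 3 is currently 0; toggle it via x ^ (1 << 3) = x ^ 8
→ 11100101001 = 1833

1833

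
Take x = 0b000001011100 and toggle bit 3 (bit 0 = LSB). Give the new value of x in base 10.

84

x = 000001011100
bit 3 is currently 1; toggle it via x ^ (1 << 3) = x ^ 8
→ 000001010100 = 84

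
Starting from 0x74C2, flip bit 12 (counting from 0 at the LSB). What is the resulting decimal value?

25794

x = 111010011000010
bit 12 is currently 1; toggle it via x ^ (1 << 12) = x ^ 4096
→ 110010011000010 = 25794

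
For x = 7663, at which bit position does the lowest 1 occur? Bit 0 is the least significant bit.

0

7663 = 1110111101111
Trailing zeros: 0, so the lowest set bit is bit 0 (value 1).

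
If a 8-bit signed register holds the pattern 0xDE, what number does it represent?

-34

pattern = 11011110 (MSB is 1 ⇒ negative)
Invert: 00100001, add 1 → 00100010 = 34, so the value is -34.
(Equivalently: 222 - 2^8 = 222 - 256 = -34.)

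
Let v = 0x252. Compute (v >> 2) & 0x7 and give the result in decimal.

4

v = 01001010010
Shift right by 2: 010010100
Mask low 3 bits: 100 = 4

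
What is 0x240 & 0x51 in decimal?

0x240 = 1001000000
0x51 = 0001010001
AND → 0001000000 = 64

64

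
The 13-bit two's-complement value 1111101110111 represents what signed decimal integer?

pattern = 1111101110111 (MSB is 1 ⇒ negative)
Invert: 0000010001000, add 1 → 0000010001001 = 137, so the value is -137.
(Equivalently: 8055 - 2^13 = 8055 - 8192 = -137.)

-137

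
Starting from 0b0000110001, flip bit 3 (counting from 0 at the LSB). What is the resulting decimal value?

57

x = 0000110001
bit 3 is currently 0; toggle it via x ^ (1 << 3) = x ^ 8
→ 0000111001 = 57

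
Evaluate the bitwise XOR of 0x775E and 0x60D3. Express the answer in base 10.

0x775E = 111011101011110
0x60D3 = 110000011010011
XOR → 001011110001101 = 6029

6029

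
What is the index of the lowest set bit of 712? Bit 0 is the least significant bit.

3

712 = 1011001000
Trailing zeros: 3, so the lowest set bit is bit 3 (value 8).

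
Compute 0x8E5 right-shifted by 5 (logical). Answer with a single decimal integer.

71

0x8E5 = 100011100101
shift right by 5 → 000001000111 = 71
(equivalently, floor(2277 / 32))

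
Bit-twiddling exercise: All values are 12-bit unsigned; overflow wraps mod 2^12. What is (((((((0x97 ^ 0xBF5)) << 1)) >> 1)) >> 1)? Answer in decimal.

433

0x97 = 000010010111
0xBF5 = 101111110101
→ ^ → 101101100010 = 2914
→ << 1 (mod 2^12) → 011011000100 = 1732
→ >> 1 → 001101100010 = 866
→ >> 1 → 000110110001 = 433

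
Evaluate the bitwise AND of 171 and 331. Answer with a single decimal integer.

171 = 010101011
331 = 101001011
AND → 000001011 = 11

11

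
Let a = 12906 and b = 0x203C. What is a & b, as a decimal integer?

12906 = 11001001101010
0x203C = 10000000111100
AND → 10000000101000 = 8232

8232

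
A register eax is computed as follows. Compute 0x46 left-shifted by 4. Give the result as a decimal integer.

0x46 = 00001000110
shift left by 4 → 10001100000 = 1120
(equivalently, 70 × 2^4 = 70 × 16)

1120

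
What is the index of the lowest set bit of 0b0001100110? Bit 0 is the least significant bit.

1

0b0001100110 = 1100110
Trailing zeros: 1, so the lowest set bit is bit 1 (value 2).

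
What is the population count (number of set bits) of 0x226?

0x226 = 1000100110
Count the 1s: 1 + 1 + 1 + 1 = 4

4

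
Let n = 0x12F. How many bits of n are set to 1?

0x12F = 100101111
Count the 1s: 1 + 1 + 1 + 1 + 1 + 1 = 6

6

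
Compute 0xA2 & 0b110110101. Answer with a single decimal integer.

0xA2 = 010100010
b = 110110101
AND → 010100000 = 160

160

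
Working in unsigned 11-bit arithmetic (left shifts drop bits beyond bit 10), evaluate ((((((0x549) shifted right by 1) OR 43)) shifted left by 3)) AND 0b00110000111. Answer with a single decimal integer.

0x549 = 10101001001
→ shifted right by 1 → 01010100100 = 676
43 = 00000101011
→ OR → 01010101111 = 687
→ shifted left by 3 (mod 2^11) → 10101111000 = 1400
0b00110000111 = 00110000111
→ AND → 00100000000 = 256

256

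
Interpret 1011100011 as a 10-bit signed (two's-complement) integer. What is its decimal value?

-285

pattern = 1011100011 (MSB is 1 ⇒ negative)
Invert: 0100011100, add 1 → 0100011101 = 285, so the value is -285.
(Equivalently: 739 - 2^10 = 739 - 1024 = -285.)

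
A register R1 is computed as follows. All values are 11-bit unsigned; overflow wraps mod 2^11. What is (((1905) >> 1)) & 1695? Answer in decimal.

1905 = 11101110001
→ >> 1 → 01110111000 = 952
1695 = 11010011111
→ & → 01010011000 = 664

664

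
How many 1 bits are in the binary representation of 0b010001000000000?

2

n = 10001000000000
Count the 1s: 1 + 1 = 2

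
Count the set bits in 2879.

2879 = 101100111111
Count the 1s: 1 + 1 + 1 + 1 + 1 + 1 + 1 + 1 + 1 = 9

9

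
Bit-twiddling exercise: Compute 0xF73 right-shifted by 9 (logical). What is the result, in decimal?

7

0xF73 = 111101110011
shift right by 9 → 000000000111 = 7
(equivalently, floor(3955 / 512))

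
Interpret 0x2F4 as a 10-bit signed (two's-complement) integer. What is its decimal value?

-268

pattern = 1011110100 (MSB is 1 ⇒ negative)
Invert: 0100001011, add 1 → 0100001100 = 268, so the value is -268.
(Equivalently: 756 - 2^10 = 756 - 1024 = -268.)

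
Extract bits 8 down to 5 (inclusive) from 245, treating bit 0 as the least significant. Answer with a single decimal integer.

v = 0011110101
Shift right by 5: 00111
Mask low 4 bits: 0111 = 7

7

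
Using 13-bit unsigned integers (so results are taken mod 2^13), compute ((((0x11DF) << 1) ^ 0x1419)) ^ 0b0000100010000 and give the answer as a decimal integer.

0x11DF = 1000111011111
→ << 1 (mod 2^13) → 0001110111110 = 958
0x1419 = 1010000011001
→ ^ → 1011110100111 = 6055
0b0000100010000 = 0000100010000
→ ^ → 1011010110111 = 5815

5815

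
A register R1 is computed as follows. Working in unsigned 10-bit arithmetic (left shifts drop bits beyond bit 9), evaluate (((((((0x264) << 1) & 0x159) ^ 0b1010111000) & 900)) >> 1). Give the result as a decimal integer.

0x264 = 1001100100
→ << 1 (mod 2^10) → 0011001000 = 200
0x159 = 0101011001
→ & → 0001001000 = 72
0b1010111000 = 1010111000
→ ^ → 1011110000 = 752
900 = 1110000100
→ & → 1010000000 = 640
→ >> 1 → 0101000000 = 320

320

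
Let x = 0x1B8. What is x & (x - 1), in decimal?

432

x = 110111000 = 440
x - 1 = 110110111
AND   = 110110000 = 432
(x & (x - 1) clears the lowest set bit of x.)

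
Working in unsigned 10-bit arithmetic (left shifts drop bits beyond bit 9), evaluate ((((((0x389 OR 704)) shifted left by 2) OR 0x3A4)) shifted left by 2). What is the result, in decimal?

656

0x389 = 1110001001
704 = 1011000000
→ OR → 1111001001 = 969
→ shifted left by 2 (mod 2^10) → 1100100100 = 804
0x3A4 = 1110100100
→ OR → 1110100100 = 932
→ shifted left by 2 (mod 2^10) → 1010010000 = 656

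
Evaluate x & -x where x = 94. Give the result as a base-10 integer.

x = 1011110 = 94
-x (two's complement) = …0100010
AND   = 0000010 = 2
(x & -x isolates the lowest set bit of x.)

2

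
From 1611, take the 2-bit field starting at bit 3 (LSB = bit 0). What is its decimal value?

1

v = 11001001011
Shift right by 3: 11001001
Mask low 2 bits: 01 = 1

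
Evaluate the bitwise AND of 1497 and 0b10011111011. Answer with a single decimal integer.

1241

1497 = 10111011001
b = 10011111011
AND → 10011011001 = 1241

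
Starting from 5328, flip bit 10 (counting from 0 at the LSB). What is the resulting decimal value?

4304

x = 1010011010000
bit 10 is currently 1; toggle it via x ^ (1 << 10) = x ^ 1024
→ 1000011010000 = 4304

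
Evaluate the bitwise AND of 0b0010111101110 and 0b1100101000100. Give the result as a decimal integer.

a = 0010111101110
b = 1100101000100
AND → 0000101000100 = 324

324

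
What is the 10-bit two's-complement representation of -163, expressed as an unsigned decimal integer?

163 in 10 bits: 0010100011
Invert: 1101011100
Add 1:  1101011101 = 861
(Check: 2^10 - 163 = 1024 - 163 = 861.)

861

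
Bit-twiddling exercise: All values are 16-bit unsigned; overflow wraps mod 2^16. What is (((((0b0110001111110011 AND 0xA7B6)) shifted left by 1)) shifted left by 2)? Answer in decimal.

0b0110001111110011 = 0110001111110011
0xA7B6 = 1010011110110110
→ AND → 0010001110110010 = 9138
→ shifted left by 1 (mod 2^16) → 0100011101100100 = 18276
→ shifted left by 2 (mod 2^16) → 0001110110010000 = 7568

7568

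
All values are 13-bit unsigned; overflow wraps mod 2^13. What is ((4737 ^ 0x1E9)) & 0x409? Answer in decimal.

4737 = 1001010000001
0x1E9 = 0000111101001
→ ^ → 1001101101000 = 4968
0x409 = 0010000001001
→ & → 0000000001000 = 8

8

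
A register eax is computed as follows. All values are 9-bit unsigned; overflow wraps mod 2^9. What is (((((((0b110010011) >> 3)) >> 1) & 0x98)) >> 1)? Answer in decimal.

12

0b110010011 = 110010011
→ >> 3 → 000110010 = 50
→ >> 1 → 000011001 = 25
0x98 = 010011000
→ & → 000011000 = 24
→ >> 1 → 000001100 = 12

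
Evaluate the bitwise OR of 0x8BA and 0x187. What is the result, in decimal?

0x8BA = 100010111010
0x187 = 000110000111
 OR → 100110111111 = 2495

2495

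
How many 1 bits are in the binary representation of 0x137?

6

0x137 = 100110111
Count the 1s: 1 + 1 + 1 + 1 + 1 + 1 = 6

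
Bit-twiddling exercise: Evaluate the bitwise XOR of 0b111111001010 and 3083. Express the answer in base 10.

a = 111111001010
3083 = 110000001011
XOR → 001111000001 = 961

961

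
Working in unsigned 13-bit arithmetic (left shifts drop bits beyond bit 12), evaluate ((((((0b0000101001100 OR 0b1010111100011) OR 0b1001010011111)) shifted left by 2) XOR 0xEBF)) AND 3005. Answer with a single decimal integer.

0b0000101001100 = 0000101001100
0b1010111100011 = 1010111100011
→ OR → 1010111101111 = 5615
0b1001010011111 = 1001010011111
→ OR → 1011111111111 = 6143
→ shifted left by 2 (mod 2^13) → 1111111111100 = 8188
0xEBF = 0111010111111
→ XOR → 1000101000011 = 4419
3005 = 0101110111101
→ AND → 0000100000001 = 257

257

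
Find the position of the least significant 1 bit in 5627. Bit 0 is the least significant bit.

5627 = 1010111111011
Trailing zeros: 0, so the lowest set bit is bit 0 (value 1).

0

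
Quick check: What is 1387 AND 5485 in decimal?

1387 = 0010101101011
5485 = 1010101101101
AND → 0010101101001 = 1385

1385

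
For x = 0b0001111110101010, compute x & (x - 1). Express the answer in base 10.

x = 1111110101010 = 8106
x - 1 = 1111110101001
AND   = 1111110101000 = 8104
(x & (x - 1) clears the lowest set bit of x.)

8104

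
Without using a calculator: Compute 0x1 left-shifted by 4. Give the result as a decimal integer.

0x1 = 00001
shift left by 4 → 10000 = 16
(equivalently, 1 × 2^4 = 1 × 16)

16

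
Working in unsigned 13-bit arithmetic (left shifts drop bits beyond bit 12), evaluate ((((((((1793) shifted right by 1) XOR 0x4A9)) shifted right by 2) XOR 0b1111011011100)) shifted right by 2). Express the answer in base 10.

1793 = 0011100000001
→ shifted right by 1 → 0001110000000 = 896
0x4A9 = 0010010101001
→ XOR → 0011100101001 = 1833
→ shifted right by 2 → 0000111001010 = 458
0b1111011011100 = 1111011011100
→ XOR → 1111100010110 = 7958
→ shifted right by 2 → 0011111000101 = 1989

1989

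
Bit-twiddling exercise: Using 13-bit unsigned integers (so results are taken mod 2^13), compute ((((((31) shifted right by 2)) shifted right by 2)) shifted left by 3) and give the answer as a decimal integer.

31 = 0000000011111
→ shifted right by 2 → 0000000000111 = 7
→ shifted right by 2 → 0000000000001 = 1
→ shifted left by 3 (mod 2^13) → 0000000001000 = 8

8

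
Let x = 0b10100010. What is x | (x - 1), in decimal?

x = 10100010 = 162
x - 1 = 10100001
OR    = 10100011 = 163
(x | (x - 1) sets all bits below the lowest set bit.)

163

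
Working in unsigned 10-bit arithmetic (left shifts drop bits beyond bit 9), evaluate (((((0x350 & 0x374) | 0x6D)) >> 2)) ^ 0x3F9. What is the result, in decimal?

806

0x350 = 1101010000
0x374 = 1101110100
→ & → 1101010000 = 848
0x6D = 0001101101
→ | → 1101111101 = 893
→ >> 2 → 0011011111 = 223
0x3F9 = 1111111001
→ ^ → 1100100110 = 806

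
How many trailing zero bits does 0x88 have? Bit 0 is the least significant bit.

3

0x88 = 10001000
Trailing zeros: 3, so the lowest set bit is bit 3 (value 8).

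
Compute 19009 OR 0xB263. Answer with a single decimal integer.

19009 = 0100101001000001
0xB263 = 1011001001100011
 OR → 1111101001100011 = 64099

64099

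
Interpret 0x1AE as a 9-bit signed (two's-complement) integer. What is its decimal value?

-82

pattern = 110101110 (MSB is 1 ⇒ negative)
Invert: 001010001, add 1 → 001010010 = 82, so the value is -82.
(Equivalently: 430 - 2^9 = 430 - 512 = -82.)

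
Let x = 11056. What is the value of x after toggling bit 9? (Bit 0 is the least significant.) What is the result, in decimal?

x = 10101100110000
bit 9 is currently 1; toggle it via x ^ (1 << 9) = x ^ 512
→ 10100100110000 = 10544

10544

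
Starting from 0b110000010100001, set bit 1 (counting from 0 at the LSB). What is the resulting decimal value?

24739

x = 110000010100001
bit 1 is currently 0; set it via x | (1 << 1) = x | 2
→ 110000010100011 = 24739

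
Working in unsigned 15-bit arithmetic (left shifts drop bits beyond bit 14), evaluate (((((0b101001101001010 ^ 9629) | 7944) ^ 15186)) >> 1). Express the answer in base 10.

0b101001101001010 = 101001101001010
9629 = 010010110011101
→ ^ → 111011011010111 = 30423
7944 = 001111100001000
→ | → 111111111011111 = 32735
15186 = 011101101010010
→ ^ → 100010010001101 = 17549
→ >> 1 → 010001001000110 = 8774

8774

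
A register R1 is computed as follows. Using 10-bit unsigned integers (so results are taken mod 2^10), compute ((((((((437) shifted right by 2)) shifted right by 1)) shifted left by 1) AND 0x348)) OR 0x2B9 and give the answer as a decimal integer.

437 = 0110110101
→ shifted right by 2 → 0001101101 = 109
→ shifted right by 1 → 0000110110 = 54
→ shifted left by 1 (mod 2^10) → 0001101100 = 108
0x348 = 1101001000
→ AND → 0001001000 = 72
0x2B9 = 1010111001
→ OR → 1011111001 = 761

761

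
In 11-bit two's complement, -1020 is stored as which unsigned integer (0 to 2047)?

1028

1020 in 11 bits: 01111111100
Invert: 10000000011
Add 1:  10000000100 = 1028
(Check: 2^11 - 1020 = 2048 - 1020 = 1028.)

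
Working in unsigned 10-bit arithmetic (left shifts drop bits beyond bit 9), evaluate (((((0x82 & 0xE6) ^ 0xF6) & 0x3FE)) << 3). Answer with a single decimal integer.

928

0x82 = 0010000010
0xE6 = 0011100110
→ & → 0010000010 = 130
0xF6 = 0011110110
→ ^ → 0001110100 = 116
0x3FE = 1111111110
→ & → 0001110100 = 116
→ << 3 (mod 2^10) → 1110100000 = 928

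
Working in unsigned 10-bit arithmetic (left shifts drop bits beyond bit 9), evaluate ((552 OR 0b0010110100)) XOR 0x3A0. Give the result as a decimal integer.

284

552 = 1000101000
0b0010110100 = 0010110100
→ OR → 1010111100 = 700
0x3A0 = 1110100000
→ XOR → 0100011100 = 284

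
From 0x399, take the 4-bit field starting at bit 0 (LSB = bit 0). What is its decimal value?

v = 1110011001
Shift right by 0: 1110011001
Mask low 4 bits: 1001 = 9

9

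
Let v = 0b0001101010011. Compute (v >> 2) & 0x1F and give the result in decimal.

20

v = 0001101010011
Shift right by 2: 00011010100
Mask low 5 bits: 10100 = 20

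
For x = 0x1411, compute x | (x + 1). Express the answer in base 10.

x = 1010000010001 = 5137
x + 1 = 1010000010010
OR    = 1010000010011 = 5139
(x | (x + 1) sets the lowest cleared bit.)

5139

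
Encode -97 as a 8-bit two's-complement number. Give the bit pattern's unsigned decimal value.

97 in 8 bits: 01100001
Invert: 10011110
Add 1:  10011111 = 159
(Check: 2^8 - 97 = 256 - 97 = 159.)

159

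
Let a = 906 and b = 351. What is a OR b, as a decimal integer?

991

906 = 1110001010
351 = 0101011111
 OR → 1111011111 = 991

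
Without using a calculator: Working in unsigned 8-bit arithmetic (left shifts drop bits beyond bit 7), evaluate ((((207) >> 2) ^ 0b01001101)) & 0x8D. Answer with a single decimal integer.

12

207 = 11001111
→ >> 2 → 00110011 = 51
0b01001101 = 01001101
→ ^ → 01111110 = 126
0x8D = 10001101
→ & → 00001100 = 12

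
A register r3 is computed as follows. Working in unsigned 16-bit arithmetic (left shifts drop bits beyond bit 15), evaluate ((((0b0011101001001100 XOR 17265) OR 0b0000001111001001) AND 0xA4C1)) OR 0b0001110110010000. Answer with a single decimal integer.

15825

0b0011101001001100 = 0011101001001100
17265 = 0100001101110001
→ XOR → 0111100100111101 = 31037
0b0000001111001001 = 0000001111001001
→ OR → 0111101111111101 = 31741
0xA4C1 = 1010010011000001
→ AND → 0010000011000001 = 8385
0b0001110110010000 = 0001110110010000
→ OR → 0011110111010001 = 15825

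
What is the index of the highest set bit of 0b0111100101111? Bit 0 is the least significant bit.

0b0111100101111 = 111100101111
The topmost 1 is at position 11 (since 2^11 = 2048 ≤ 3887 < 4096).

11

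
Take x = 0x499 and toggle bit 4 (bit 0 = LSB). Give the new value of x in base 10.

1161

x = 010010011001
bit 4 is currently 1; toggle it via x ^ (1 << 4) = x ^ 16
→ 010010001001 = 1161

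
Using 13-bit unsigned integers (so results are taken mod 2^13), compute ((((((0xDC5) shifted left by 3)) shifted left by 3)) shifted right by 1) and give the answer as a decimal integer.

0xDC5 = 0110111000101
→ shifted left by 3 (mod 2^13) → 0111000101000 = 3624
→ shifted left by 3 (mod 2^13) → 1000101000000 = 4416
→ shifted right by 1 → 0100010100000 = 2208

2208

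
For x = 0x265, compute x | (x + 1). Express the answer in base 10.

x = 1001100101 = 613
x + 1 = 1001100110
OR    = 1001100111 = 615
(x | (x + 1) sets the lowest cleared bit.)

615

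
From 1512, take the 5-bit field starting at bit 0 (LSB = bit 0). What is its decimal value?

8

v = 10111101000
Shift right by 0: 10111101000
Mask low 5 bits: 01000 = 8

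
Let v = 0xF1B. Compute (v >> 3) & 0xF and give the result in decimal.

v = 0111100011011
Shift right by 3: 0111100011
Mask low 4 bits: 0011 = 3

3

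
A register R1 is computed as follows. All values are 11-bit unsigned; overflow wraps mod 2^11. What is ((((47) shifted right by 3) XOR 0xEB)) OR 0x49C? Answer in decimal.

1278

47 = 00000101111
→ shifted right by 3 → 00000000101 = 5
0xEB = 00011101011
→ XOR → 00011101110 = 238
0x49C = 10010011100
→ OR → 10011111110 = 1278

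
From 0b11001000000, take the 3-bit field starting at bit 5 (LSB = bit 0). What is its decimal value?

2

v = 11001000000
Shift right by 5: 110010
Mask low 3 bits: 010 = 2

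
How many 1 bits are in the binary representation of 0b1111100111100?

n = 1111100111100
Count the 1s: 1 + 1 + 1 + 1 + 1 + 1 + 1 + 1 + 1 = 9

9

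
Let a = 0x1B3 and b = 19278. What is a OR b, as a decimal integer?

19455

0x1B3 = 000000110110011
19278 = 100101101001110
 OR → 100101111111111 = 19455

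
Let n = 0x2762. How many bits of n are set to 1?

0x2762 = 10011101100010
Count the 1s: 1 + 1 + 1 + 1 + 1 + 1 + 1 = 7

7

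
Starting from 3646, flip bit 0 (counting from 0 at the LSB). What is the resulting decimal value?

3647

x = 111000111110
bit 0 is currently 0; toggle it via x ^ (1 << 0) = x ^ 1
→ 111000111111 = 3647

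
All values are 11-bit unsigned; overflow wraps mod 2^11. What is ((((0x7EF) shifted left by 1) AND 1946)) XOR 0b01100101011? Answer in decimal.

1201

0x7EF = 11111101111
→ shifted left by 1 (mod 2^11) → 11111011110 = 2014
1946 = 11110011010
→ AND → 11110011010 = 1946
0b01100101011 = 01100101011
→ XOR → 10010110001 = 1201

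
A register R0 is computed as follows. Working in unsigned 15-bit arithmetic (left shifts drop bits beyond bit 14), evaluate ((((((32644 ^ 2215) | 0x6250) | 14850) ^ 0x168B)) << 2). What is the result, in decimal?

32644 = 111111110000100
2215 = 000100010100111
→ ^ → 111011100100011 = 30499
0x6250 = 110001001010000
→ | → 111011101110011 = 30579
14850 = 011101000000010
→ | → 111111101110011 = 32627
0x168B = 001011010001011
→ ^ → 110100111111000 = 27128
→ << 2 (mod 2^15) → 010011111100000 = 10208

10208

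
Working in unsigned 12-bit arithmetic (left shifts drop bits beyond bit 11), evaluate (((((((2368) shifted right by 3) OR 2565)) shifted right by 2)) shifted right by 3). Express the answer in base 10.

89

2368 = 100101000000
→ shifted right by 3 → 000100101000 = 296
2565 = 101000000101
→ OR → 101100101101 = 2861
→ shifted right by 2 → 001011001011 = 715
→ shifted right by 3 → 000001011001 = 89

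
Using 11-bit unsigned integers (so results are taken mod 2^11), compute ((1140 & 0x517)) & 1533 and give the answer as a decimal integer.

1140 = 10001110100
0x517 = 10100010111
→ & → 10000010100 = 1044
1533 = 10111111101
→ & → 10000010100 = 1044

1044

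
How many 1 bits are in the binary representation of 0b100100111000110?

n = 100100111000110
Count the 1s: 1 + 1 + 1 + 1 + 1 + 1 + 1 = 7

7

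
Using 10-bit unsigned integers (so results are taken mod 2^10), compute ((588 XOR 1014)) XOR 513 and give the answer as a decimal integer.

588 = 1001001100
1014 = 1111110110
→ XOR → 0110111010 = 442
513 = 1000000001
→ XOR → 1110111011 = 955

955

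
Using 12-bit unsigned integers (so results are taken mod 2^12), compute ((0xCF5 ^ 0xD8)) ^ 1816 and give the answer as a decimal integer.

0xCF5 = 110011110101
0xD8 = 000011011000
→ ^ → 110000101101 = 3117
1816 = 011100011000
→ ^ → 101100110101 = 2869

2869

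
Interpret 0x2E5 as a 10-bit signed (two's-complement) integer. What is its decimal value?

-283

pattern = 1011100101 (MSB is 1 ⇒ negative)
Invert: 0100011010, add 1 → 0100011011 = 283, so the value is -283.
(Equivalently: 741 - 2^10 = 741 - 1024 = -283.)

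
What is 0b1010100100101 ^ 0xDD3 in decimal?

6390

a = 1010100100101
0xDD3 = 0110111010011
XOR → 1100011110110 = 6390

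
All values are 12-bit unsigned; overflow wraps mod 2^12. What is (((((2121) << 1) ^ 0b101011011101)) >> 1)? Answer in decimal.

1319

2121 = 100001001001
→ << 1 (mod 2^12) → 000010010010 = 146
0b101011011101 = 101011011101
→ ^ → 101001001111 = 2639
→ >> 1 → 010100100111 = 1319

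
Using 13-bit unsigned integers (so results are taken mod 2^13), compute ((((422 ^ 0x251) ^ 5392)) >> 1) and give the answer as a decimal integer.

422 = 0000110100110
0x251 = 0001001010001
→ ^ → 0001111110111 = 1015
5392 = 1010100010000
→ ^ → 1011011100111 = 5863
→ >> 1 → 0101101110011 = 2931

2931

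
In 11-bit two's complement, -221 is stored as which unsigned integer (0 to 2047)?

221 in 11 bits: 00011011101
Invert: 11100100010
Add 1:  11100100011 = 1827
(Check: 2^11 - 221 = 2048 - 221 = 1827.)

1827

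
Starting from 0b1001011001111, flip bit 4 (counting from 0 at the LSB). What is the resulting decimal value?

4831

x = 1001011001111
bit 4 is currently 0; toggle it via x ^ (1 << 4) = x ^ 16
→ 1001011011111 = 4831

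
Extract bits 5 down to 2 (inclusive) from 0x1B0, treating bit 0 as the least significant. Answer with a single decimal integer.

v = 0110110000
Shift right by 2: 01101100
Mask low 4 bits: 1100 = 12

12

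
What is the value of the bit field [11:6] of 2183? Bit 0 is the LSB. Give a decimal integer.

34

v = 0100010000111
Shift right by 6: 0100010
Mask low 6 bits: 100010 = 34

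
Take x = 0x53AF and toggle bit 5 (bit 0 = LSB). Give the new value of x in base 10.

x = 101001110101111
bit 5 is currently 1; toggle it via x ^ (1 << 5) = x ^ 32
→ 101001110001111 = 21391

21391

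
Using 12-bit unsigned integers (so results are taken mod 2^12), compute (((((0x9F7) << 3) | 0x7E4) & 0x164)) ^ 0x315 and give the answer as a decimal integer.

0x9F7 = 100111110111
→ << 3 (mod 2^12) → 111110111000 = 4024
0x7E4 = 011111100100
→ | → 111111111100 = 4092
0x164 = 000101100100
→ & → 000101100100 = 356
0x315 = 001100010101
→ ^ → 001001110001 = 625

625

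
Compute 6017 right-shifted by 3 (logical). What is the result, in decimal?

752

6017 = 1011110000001
shift right by 3 → 0001011110000 = 752
(equivalently, floor(6017 / 8))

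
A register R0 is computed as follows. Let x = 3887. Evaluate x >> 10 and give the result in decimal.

3887 = 111100101111
shift right by 10 → 000000000011 = 3
(equivalently, floor(3887 / 1024))

3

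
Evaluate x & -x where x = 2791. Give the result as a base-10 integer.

1

x = 101011100111 = 2791
-x (two's complement) = …010100011001
AND   = 000000000001 = 1
(x & -x isolates the lowest set bit of x.)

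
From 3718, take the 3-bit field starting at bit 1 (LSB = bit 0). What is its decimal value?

v = 111010000110
Shift right by 1: 11101000011
Mask low 3 bits: 011 = 3

3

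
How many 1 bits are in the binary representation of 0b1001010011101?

7

n = 1001010011101
Count the 1s: 1 + 1 + 1 + 1 + 1 + 1 + 1 = 7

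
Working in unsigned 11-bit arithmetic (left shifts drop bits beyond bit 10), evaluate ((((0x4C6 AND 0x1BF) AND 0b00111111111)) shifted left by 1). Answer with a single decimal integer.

268

0x4C6 = 10011000110
0x1BF = 00110111111
→ AND → 00010000110 = 134
0b00111111111 = 00111111111
→ AND → 00010000110 = 134
→ shifted left by 1 (mod 2^11) → 00100001100 = 268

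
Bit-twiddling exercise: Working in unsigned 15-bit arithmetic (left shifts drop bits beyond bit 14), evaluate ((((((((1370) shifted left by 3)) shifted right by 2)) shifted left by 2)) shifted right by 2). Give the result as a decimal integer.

1370 = 000010101011010
→ shifted left by 3 (mod 2^15) → 010101011010000 = 10960
→ shifted right by 2 → 000101010110100 = 2740
→ shifted left by 2 (mod 2^15) → 010101011010000 = 10960
→ shifted right by 2 → 000101010110100 = 2740

2740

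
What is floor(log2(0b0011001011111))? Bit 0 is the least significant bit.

10

0b0011001011111 = 11001011111
The topmost 1 is at position 10 (since 2^10 = 1024 ≤ 1631 < 2048).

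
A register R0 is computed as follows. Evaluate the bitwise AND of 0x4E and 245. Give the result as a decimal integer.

0x4E = 01001110
245 = 11110101
AND → 01000100 = 68

68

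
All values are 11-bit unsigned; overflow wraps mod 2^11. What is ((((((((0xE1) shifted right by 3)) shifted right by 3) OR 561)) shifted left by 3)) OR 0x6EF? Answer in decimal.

2047

0xE1 = 00011100001
→ shifted right by 3 → 00000011100 = 28
→ shifted right by 3 → 00000000011 = 3
561 = 01000110001
→ OR → 01000110011 = 563
→ shifted left by 3 (mod 2^11) → 00110011000 = 408
0x6EF = 11011101111
→ OR → 11111111111 = 2047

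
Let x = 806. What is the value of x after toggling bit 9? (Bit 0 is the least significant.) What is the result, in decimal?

294

x = 001100100110
bit 9 is currently 1; toggle it via x ^ (1 << 9) = x ^ 512
→ 000100100110 = 294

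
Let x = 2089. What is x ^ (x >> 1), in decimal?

3133

x = 100000101001 = 2089
x>>1 = 010000010100
XOR  = 110000111101 = 3133
(x ^ (x >> 1) gives the standard binary-reflected Gray code of x.)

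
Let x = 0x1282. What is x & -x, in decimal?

x = 1001010000010 = 4738
-x (two's complement) = …0110101111110
AND   = 0000000000010 = 2
(x & -x isolates the lowest set bit of x.)

2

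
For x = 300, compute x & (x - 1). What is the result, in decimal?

296

x = 100101100 = 300
x - 1 = 100101011
AND   = 100101000 = 296
(x & (x - 1) clears the lowest set bit of x.)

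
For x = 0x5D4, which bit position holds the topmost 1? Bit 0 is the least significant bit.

10

0x5D4 = 10111010100
The topmost 1 is at position 10 (since 2^10 = 1024 ≤ 1492 < 2048).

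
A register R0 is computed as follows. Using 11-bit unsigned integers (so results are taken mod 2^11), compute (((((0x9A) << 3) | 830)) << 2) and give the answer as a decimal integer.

0x9A = 00010011010
→ << 3 (mod 2^11) → 10011010000 = 1232
830 = 01100111110
→ | → 11111111110 = 2046
→ << 2 (mod 2^11) → 11111111000 = 2040

2040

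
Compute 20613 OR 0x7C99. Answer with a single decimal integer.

20613 = 101000010000101
0x7C99 = 111110010011001
 OR → 111110010011101 = 31901

31901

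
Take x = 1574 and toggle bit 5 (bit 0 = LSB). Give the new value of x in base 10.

1542

x = 11000100110
bit 5 is currently 1; toggle it via x ^ (1 << 5) = x ^ 32
→ 11000000110 = 1542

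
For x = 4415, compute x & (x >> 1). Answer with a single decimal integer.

x = 1000100111111 = 4415
x>>1 = 0100010011111
AND  = 0000000011111 = 31
(x & (x >> 1) has a 1 wherever x has two consecutive 1 bits.)

31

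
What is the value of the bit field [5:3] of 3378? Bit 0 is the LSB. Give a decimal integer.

v = 0110100110010
Shift right by 3: 0110100110
Mask low 3 bits: 110 = 6

6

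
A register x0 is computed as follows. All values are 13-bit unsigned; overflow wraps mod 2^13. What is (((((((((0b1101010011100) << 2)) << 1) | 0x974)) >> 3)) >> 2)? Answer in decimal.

0b1101010011100 = 1101010011100
→ << 2 (mod 2^13) → 0101001110000 = 2672
→ << 1 (mod 2^13) → 1010011100000 = 5344
0x974 = 0100101110100
→ | → 1110111110100 = 7668
→ >> 3 → 0001110111110 = 958
→ >> 2 → 0000011101111 = 239

239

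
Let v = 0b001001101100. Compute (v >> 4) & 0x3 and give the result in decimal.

2

v = 001001101100
Shift right by 4: 00100110
Mask low 2 bits: 10 = 2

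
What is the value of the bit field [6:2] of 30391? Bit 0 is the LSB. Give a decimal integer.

13

v = 111011010110111
Shift right by 2: 1110110101101
Mask low 5 bits: 01101 = 13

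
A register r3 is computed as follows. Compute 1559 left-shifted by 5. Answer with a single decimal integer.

1559 = 0000011000010111
shift left by 5 → 1100001011100000 = 49888
(equivalently, 1559 × 2^5 = 1559 × 32)

49888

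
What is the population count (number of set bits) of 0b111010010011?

7

n = 111010010011
Count the 1s: 1 + 1 + 1 + 1 + 1 + 1 + 1 = 7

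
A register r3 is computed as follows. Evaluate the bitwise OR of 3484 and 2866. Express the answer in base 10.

3484 = 110110011100
2866 = 101100110010
 OR → 111110111110 = 4030

4030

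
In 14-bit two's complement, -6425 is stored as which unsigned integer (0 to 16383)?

6425 in 14 bits: 01100100011001
Invert: 10011011100110
Add 1:  10011011100111 = 9959
(Check: 2^14 - 6425 = 16384 - 6425 = 9959.)

9959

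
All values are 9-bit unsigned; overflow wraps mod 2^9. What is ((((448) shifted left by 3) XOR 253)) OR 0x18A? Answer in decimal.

448 = 111000000
→ shifted left by 3 (mod 2^9) → 000000000 = 0
253 = 011111101
→ XOR → 011111101 = 253
0x18A = 110001010
→ OR → 111111111 = 511

511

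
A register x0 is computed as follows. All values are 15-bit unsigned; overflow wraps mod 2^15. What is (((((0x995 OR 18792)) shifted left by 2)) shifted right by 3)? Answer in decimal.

0x995 = 000100110010101
18792 = 100100101101000
→ OR → 100100111111101 = 18941
→ shifted left by 2 (mod 2^15) → 010011111110100 = 10228
→ shifted right by 3 → 000010011111110 = 1278

1278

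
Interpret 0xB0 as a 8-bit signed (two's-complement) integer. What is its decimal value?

pattern = 10110000 (MSB is 1 ⇒ negative)
Invert: 01001111, add 1 → 01010000 = 80, so the value is -80.
(Equivalently: 176 - 2^8 = 176 - 256 = -80.)

-80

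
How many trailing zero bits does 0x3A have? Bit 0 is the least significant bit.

0x3A = 111010
Trailing zeros: 1, so the lowest set bit is bit 1 (value 2).

1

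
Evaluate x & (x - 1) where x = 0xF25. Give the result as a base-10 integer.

x = 111100100101 = 3877
x - 1 = 111100100100
AND   = 111100100100 = 3876
(x & (x - 1) clears the lowest set bit of x.)

3876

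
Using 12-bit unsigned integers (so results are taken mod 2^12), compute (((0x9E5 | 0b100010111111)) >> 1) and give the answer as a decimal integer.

1279

0x9E5 = 100111100101
0b100010111111 = 100010111111
→ | → 100111111111 = 2559
→ >> 1 → 010011111111 = 1279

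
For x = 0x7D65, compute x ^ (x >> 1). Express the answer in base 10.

17367

x = 111110101100101 = 32101
x>>1 = 011111010110010
XOR  = 100001111010111 = 17367
(x ^ (x >> 1) gives the standard binary-reflected Gray code of x.)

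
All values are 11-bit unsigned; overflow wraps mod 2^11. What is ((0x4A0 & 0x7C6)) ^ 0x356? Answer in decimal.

2006

0x4A0 = 10010100000
0x7C6 = 11111000110
→ & → 10010000000 = 1152
0x356 = 01101010110
→ ^ → 11111010110 = 2006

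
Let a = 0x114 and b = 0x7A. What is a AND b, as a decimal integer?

16

0x114 = 100010100
0x7A = 001111010
AND → 000010000 = 16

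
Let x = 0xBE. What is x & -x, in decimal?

2

x = 10111110 = 190
-x (two's complement) = …01000010
AND   = 00000010 = 2
(x & -x isolates the lowest set bit of x.)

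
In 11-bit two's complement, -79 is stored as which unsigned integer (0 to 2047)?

1969

79 in 11 bits: 00001001111
Invert: 11110110000
Add 1:  11110110001 = 1969
(Check: 2^11 - 79 = 2048 - 79 = 1969.)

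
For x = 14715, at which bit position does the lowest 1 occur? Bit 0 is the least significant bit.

14715 = 11100101111011
Trailing zeros: 0, so the lowest set bit is bit 0 (value 1).

0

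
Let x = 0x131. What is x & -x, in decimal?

1

x = 100110001 = 305
-x (two's complement) = …011001111
AND   = 000000001 = 1
(x & -x isolates the lowest set bit of x.)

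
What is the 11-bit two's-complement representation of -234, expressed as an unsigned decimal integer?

234 in 11 bits: 00011101010
Invert: 11100010101
Add 1:  11100010110 = 1814
(Check: 2^11 - 234 = 2048 - 234 = 1814.)

1814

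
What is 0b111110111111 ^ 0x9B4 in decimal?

1547

a = 111110111111
0x9B4 = 100110110100
XOR → 011000001011 = 1547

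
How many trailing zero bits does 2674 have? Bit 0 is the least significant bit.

2674 = 101001110010
Trailing zeros: 1, so the lowest set bit is bit 1 (value 2).

1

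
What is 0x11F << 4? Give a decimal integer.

4592

0x11F = 0000100011111
shift left by 4 → 1000111110000 = 4592
(equivalently, 287 × 2^4 = 287 × 16)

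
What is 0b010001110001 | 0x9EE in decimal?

a = 010001110001
0x9EE = 100111101110
 OR → 110111111111 = 3583

3583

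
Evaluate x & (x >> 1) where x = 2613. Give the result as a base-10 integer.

16

x = 101000110101 = 2613
x>>1 = 010100011010
AND  = 000000010000 = 16
(x & (x >> 1) has a 1 wherever x has two consecutive 1 bits.)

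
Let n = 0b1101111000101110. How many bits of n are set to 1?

n = 1101111000101110
Count the 1s: 1 + 1 + 1 + 1 + 1 + 1 + 1 + 1 + 1 + 1 = 10

10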